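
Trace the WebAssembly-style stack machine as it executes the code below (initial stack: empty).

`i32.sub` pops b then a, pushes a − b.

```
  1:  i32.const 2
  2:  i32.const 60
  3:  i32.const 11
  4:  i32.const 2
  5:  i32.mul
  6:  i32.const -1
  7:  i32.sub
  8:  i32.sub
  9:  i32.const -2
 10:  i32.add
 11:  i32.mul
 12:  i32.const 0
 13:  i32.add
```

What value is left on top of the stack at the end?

70

i32.const 2  -> [2]
i32.const 60 -> [2, 60]
i32.const 11 -> [2, 60, 11]
i32.const 2  -> [2, 60, 11, 2]
i32.mul      -> [2, 60, 22]
i32.const -1 -> [2, 60, 22, -1]
i32.sub      -> [2, 60, 23]
i32.sub      -> [2, 37]
i32.const -2 -> [2, 37, -2]
i32.add      -> [2, 35]
i32.mul      -> [70]
i32.const 0  -> [70, 0]
i32.add      -> [70]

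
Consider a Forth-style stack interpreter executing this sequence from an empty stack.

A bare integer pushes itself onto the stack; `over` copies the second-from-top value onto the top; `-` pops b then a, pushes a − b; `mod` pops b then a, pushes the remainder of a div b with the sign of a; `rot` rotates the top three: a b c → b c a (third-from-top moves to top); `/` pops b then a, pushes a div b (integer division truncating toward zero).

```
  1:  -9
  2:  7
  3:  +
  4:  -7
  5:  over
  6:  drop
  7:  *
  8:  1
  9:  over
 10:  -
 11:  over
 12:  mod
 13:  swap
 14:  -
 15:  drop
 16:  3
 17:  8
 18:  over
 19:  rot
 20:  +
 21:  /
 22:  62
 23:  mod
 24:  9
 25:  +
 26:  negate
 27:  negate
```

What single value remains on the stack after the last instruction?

-9     -> -9
7      -> -9 7
+      -> -2
-7     -> -2 -7
over   -> -2 -7 -2
drop   -> -2 -7
*      -> 14
1      -> 14 1
over   -> 14 1 14
-      -> 14 -13
over   -> 14 -13 14
mod    -> 14 -13
swap   -> -13 14
-      -> -27
drop   -> (empty)
3      -> 3
8      -> 3 8
over   -> 3 8 3
rot    -> 8 3 3
+      -> 8 6
/      -> 1
62     -> 1 62
mod    -> 1
9      -> 1 9
+      -> 10
negate -> -10
negate -> 10

10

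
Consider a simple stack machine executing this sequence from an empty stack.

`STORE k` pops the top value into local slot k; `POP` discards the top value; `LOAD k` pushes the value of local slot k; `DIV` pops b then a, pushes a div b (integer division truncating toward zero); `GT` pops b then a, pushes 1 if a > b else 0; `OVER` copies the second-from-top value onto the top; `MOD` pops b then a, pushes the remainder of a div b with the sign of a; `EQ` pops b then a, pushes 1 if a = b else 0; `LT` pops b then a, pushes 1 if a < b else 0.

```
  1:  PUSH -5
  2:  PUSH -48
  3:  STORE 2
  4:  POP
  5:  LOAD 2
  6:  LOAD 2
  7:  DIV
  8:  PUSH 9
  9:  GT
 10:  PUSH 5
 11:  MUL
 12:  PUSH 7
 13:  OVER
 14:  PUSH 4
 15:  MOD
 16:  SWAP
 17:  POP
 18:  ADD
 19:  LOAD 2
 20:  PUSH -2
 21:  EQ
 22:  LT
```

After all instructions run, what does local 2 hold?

-48

PUSH -5  : -5
PUSH -48 : -5 -48
STORE 2  : -5
POP      : (empty)
LOAD 2   : -48
LOAD 2   : -48 -48
DIV      : 1
PUSH 9   : 1 9
GT       : 0
PUSH 5   : 0 5
MUL      : 0
PUSH 7   : 0 7
OVER     : 0 7 0
PUSH 4   : 0 7 0 4
MOD      : 0 7 0
SWAP     : 0 0 7
POP      : 0 0
ADD      : 0
LOAD 2   : 0 -48
PUSH -2  : 0 -48 -2
EQ       : 0 0
LT       : 0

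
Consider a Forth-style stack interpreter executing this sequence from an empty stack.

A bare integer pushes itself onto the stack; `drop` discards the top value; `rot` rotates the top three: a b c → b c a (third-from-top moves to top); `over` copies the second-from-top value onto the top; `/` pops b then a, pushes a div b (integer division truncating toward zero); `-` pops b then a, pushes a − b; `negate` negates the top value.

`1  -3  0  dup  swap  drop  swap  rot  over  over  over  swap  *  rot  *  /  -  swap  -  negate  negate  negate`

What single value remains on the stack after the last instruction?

1      → 1
-3     → 1 -3
0      → 1 -3 0
dup    → 1 -3 0 0
swap   → 1 -3 0 0
drop   → 1 -3 0
swap   → 1 0 -3
rot    → 0 -3 1
over   → 0 -3 1 -3
over   → 0 -3 1 -3 1
over   → 0 -3 1 -3 1 -3
swap   → 0 -3 1 -3 -3 1
*      → 0 -3 1 -3 -3
rot    → 0 -3 -3 -3 1
*      → 0 -3 -3 -3
/      → 0 -3 1
-      → 0 -4
swap   → -4 0
-      → -4
negate → 4
negate → -4
negate → 4

4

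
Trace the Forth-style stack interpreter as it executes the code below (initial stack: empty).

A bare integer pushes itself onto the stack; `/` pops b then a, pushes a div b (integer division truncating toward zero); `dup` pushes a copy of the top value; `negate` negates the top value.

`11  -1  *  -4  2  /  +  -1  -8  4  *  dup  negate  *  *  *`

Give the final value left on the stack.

-13312

11     → [11]
-1     → [11, -1]
*      → [-11]
-4     → [-11, -4]
2      → [-11, -4, 2]
/      → [-11, -2]
+      → [-13]
-1     → [-13, -1]
-8     → [-13, -1, -8]
4      → [-13, -1, -8, 4]
*      → [-13, -1, -32]
dup    → [-13, -1, -32, -32]
negate → [-13, -1, -32, 32]
*      → [-13, -1, -1024]
*      → [-13, 1024]
*      → [-13312]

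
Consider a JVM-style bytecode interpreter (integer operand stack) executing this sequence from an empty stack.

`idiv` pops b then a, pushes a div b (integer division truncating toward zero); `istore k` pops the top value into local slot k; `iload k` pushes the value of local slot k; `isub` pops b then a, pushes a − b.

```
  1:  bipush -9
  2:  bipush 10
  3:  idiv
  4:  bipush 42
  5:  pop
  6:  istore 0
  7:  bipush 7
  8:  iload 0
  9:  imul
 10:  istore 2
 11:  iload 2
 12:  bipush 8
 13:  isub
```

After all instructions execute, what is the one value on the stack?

-8

bipush -9  [-9]
bipush 10  [-9, 10]
idiv       [0]
bipush 42  [0, 42]
pop        [0]
istore 0   []
bipush 7   [7]
iload 0    [7, 0]
imul       [0]
istore 2   []
iload 2    [0]
bipush 8   [0, 8]
isub       [-8]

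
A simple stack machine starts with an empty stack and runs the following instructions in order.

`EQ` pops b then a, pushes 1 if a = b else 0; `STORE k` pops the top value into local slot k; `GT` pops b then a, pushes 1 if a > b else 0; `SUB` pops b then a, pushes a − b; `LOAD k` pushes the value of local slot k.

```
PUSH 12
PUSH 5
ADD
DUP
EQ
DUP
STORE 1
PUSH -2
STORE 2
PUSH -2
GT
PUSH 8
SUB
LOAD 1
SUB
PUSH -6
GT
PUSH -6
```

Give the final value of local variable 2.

-2

PUSH 12 : [12]
PUSH 5  : [12, 5]
ADD     : [17]
DUP     : [17, 17]
EQ      : [1]
DUP     : [1, 1]
STORE 1 : [1]
PUSH -2 : [1, -2]
STORE 2 : [1]
PUSH -2 : [1, -2]
GT      : [1]
PUSH 8  : [1, 8]
SUB     : [-7]
LOAD 1  : [-7, 1]
SUB     : [-8]
PUSH -6 : [-8, -6]
GT      : [0]
PUSH -6 : [0, -6]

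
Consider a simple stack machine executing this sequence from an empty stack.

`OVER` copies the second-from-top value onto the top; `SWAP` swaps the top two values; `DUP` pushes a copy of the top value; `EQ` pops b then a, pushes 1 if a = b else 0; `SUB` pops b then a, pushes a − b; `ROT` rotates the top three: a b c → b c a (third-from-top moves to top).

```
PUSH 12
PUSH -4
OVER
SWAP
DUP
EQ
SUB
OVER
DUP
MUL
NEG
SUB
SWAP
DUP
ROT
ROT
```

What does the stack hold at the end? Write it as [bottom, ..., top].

[12, 155, 12]

PUSH 12  [12]
PUSH -4  [12, -4]
OVER     [12, -4, 12]
SWAP     [12, 12, -4]
DUP      [12, 12, -4, -4]
EQ       [12, 12, 1]
SUB      [12, 11]
OVER     [12, 11, 12]
DUP      [12, 11, 12, 12]
MUL      [12, 11, 144]
NEG      [12, 11, -144]
SUB      [12, 155]
SWAP     [155, 12]
DUP      [155, 12, 12]
ROT      [12, 12, 155]
ROT      [12, 155, 12]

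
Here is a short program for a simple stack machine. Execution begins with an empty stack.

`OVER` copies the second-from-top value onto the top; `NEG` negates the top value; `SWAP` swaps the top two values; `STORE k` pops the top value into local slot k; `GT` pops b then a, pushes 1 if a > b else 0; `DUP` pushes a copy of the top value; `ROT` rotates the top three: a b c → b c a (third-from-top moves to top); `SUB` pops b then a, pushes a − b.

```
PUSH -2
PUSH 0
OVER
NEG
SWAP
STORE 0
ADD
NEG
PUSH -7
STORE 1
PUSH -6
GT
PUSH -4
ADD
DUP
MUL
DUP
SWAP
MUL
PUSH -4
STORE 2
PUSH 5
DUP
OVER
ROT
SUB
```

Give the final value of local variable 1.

-7

PUSH -2  [-2]
PUSH 0   [-2, 0]
OVER     [-2, 0, -2]
NEG      [-2, 0, 2]
SWAP     [-2, 2, 0]
STORE 0  [-2, 2]
ADD      [0]
NEG      [0]
PUSH -7  [0, -7]
STORE 1  [0]
PUSH -6  [0, -6]
GT       [1]
PUSH -4  [1, -4]
ADD      [-3]
DUP      [-3, -3]
MUL      [9]
DUP      [9, 9]
SWAP     [9, 9]
MUL      [81]
PUSH -4  [81, -4]
STORE 2  [81]
PUSH 5   [81, 5]
DUP      [81, 5, 5]
OVER     [81, 5, 5, 5]
ROT      [81, 5, 5, 5]
SUB      [81, 5, 0]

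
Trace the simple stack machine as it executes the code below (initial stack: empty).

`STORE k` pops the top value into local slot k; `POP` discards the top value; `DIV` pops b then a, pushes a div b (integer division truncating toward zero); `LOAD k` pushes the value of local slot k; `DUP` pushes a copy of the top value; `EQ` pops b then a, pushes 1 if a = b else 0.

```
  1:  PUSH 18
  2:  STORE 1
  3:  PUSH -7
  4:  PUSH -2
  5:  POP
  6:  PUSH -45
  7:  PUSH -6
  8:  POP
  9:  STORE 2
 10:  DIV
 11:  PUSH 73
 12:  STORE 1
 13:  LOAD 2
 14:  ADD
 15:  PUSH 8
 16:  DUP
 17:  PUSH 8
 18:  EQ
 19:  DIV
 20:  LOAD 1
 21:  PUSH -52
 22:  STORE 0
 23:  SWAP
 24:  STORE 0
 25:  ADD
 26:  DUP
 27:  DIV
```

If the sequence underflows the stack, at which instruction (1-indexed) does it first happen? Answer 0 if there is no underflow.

10

PUSH 18   18
STORE 1   (empty)
PUSH -7   -7
PUSH -2   -7 -2
POP       -7
PUSH -45  -7 -45
PUSH -6   -7 -45 -6
POP       -7 -45
STORE 2   -7
DIV  — needs 2 operands, stack has 1 → underflow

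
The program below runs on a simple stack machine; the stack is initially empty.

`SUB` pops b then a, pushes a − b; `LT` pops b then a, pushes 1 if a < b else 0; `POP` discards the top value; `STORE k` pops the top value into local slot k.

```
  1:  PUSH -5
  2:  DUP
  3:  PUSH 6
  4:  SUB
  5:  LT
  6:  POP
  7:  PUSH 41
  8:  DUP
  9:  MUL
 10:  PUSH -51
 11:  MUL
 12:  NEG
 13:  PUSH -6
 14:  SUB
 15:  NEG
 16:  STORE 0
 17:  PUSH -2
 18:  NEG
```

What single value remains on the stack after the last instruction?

PUSH -5  → -5
DUP      → -5 -5
PUSH 6   → -5 -5 6
SUB      → -5 -11
LT       → 0
POP      → (empty)
PUSH 41  → 41
DUP      → 41 41
MUL      → 1681
PUSH -51 → 1681 -51
MUL      → -85731
NEG      → 85731
PUSH -6  → 85731 -6
SUB      → 85737
NEG      → -85737
STORE 0  → (empty)
PUSH -2  → -2
NEG      → 2

2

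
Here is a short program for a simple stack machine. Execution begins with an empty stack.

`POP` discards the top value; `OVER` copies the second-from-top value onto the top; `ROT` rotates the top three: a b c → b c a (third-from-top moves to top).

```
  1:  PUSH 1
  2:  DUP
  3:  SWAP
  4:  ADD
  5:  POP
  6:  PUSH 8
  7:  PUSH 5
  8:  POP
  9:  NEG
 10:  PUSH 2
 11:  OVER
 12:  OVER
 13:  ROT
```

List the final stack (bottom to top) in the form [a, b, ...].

[-8, -8, 2, 2]

PUSH 1 -> 1
DUP    -> 1 1
SWAP   -> 1 1
ADD    -> 2
POP    -> (empty)
PUSH 8 -> 8
PUSH 5 -> 8 5
POP    -> 8
NEG    -> -8
PUSH 2 -> -8 2
OVER   -> -8 2 -8
OVER   -> -8 2 -8 2
ROT    -> -8 -8 2 2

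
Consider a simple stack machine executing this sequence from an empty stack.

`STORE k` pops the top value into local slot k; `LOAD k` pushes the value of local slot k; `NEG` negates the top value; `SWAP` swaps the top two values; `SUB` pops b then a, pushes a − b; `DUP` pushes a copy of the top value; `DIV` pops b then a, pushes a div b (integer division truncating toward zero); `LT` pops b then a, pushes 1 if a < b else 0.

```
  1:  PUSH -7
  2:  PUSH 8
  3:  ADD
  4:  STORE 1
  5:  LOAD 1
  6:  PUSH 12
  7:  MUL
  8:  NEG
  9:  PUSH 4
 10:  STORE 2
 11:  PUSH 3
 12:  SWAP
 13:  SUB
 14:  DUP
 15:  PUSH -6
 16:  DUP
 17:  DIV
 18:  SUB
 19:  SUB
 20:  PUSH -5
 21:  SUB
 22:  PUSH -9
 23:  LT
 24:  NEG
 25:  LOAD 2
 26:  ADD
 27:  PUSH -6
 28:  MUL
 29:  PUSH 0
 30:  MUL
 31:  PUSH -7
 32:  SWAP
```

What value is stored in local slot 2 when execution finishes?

PUSH -7 → [-7]
PUSH 8  → [-7, 8]
ADD     → [1]
STORE 1 → []
LOAD 1  → [1]
PUSH 12 → [1, 12]
MUL     → [12]
NEG     → [-12]
PUSH 4  → [-12, 4]
STORE 2 → [-12]
PUSH 3  → [-12, 3]
SWAP    → [3, -12]
SUB     → [15]
DUP     → [15, 15]
PUSH -6 → [15, 15, -6]
DUP     → [15, 15, -6, -6]
DIV     → [15, 15, 1]
SUB     → [15, 14]
SUB     → [1]
PUSH -5 → [1, -5]
SUB     → [6]
PUSH -9 → [6, -9]
LT      → [0]
NEG     → [0]
LOAD 2  → [0, 4]
ADD     → [4]
PUSH -6 → [4, -6]
MUL     → [-24]
PUSH 0  → [-24, 0]
MUL     → [0]
PUSH -7 → [0, -7]
SWAP    → [-7, 0]

4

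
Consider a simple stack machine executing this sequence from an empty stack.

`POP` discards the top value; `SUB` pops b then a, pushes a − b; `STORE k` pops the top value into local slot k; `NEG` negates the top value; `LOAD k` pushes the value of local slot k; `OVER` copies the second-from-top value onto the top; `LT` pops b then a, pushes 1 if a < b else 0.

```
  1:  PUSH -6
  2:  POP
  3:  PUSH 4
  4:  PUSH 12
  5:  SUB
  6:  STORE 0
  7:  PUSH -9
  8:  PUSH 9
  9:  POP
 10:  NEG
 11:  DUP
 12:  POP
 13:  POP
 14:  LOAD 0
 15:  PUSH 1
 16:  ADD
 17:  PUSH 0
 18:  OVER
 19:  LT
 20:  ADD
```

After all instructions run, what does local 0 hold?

PUSH -6 → -6
POP     → (empty)
PUSH 4  → 4
PUSH 12 → 4 12
SUB     → -8
STORE 0 → (empty)
PUSH -9 → -9
PUSH 9  → -9 9
POP     → -9
NEG     → 9
DUP     → 9 9
POP     → 9
POP     → (empty)
LOAD 0  → -8
PUSH 1  → -8 1
ADD     → -7
PUSH 0  → -7 0
OVER    → -7 0 -7
LT      → -7 0
ADD     → -7

-8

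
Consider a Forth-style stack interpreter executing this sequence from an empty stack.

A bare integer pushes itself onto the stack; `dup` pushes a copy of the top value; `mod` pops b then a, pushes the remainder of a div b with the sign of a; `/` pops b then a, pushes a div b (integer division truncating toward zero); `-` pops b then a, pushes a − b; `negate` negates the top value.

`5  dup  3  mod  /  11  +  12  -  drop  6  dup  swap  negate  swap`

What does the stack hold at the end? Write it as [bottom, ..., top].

5      → [5]
dup    → [5, 5]
3      → [5, 5, 3]
mod    → [5, 2]
/      → [2]
11     → [2, 11]
+      → [13]
12     → [13, 12]
-      → [1]
drop   → []
6      → [6]
dup    → [6, 6]
swap   → [6, 6]
negate → [6, -6]
swap   → [-6, 6]

[-6, 6]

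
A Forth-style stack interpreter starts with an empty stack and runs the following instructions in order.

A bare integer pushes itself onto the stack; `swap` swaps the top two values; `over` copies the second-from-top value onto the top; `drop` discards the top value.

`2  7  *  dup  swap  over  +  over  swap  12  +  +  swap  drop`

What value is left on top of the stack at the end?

2    : [2]
7    : [2, 7]
*    : [14]
dup  : [14, 14]
swap : [14, 14]
over : [14, 14, 14]
+    : [14, 28]
over : [14, 28, 14]
swap : [14, 14, 28]
12   : [14, 14, 28, 12]
+    : [14, 14, 40]
+    : [14, 54]
swap : [54, 14]
drop : [54]

54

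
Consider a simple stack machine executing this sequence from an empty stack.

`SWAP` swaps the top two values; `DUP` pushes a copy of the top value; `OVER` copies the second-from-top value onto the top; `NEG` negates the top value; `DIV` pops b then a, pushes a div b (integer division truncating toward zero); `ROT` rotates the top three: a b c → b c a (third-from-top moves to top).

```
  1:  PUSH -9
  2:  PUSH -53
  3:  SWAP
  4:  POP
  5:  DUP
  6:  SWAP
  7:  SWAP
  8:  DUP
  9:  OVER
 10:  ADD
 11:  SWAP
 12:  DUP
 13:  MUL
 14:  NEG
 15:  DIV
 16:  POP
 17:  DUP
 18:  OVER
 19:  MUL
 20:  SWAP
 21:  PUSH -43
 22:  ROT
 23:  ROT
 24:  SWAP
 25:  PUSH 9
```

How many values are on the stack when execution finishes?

PUSH -9  -> -9
PUSH -53 -> -9 -53
SWAP     -> -53 -9
POP      -> -53
DUP      -> -53 -53
SWAP     -> -53 -53
SWAP     -> -53 -53
DUP      -> -53 -53 -53
OVER     -> -53 -53 -53 -53
ADD      -> -53 -53 -106
SWAP     -> -53 -106 -53
DUP      -> -53 -106 -53 -53
MUL      -> -53 -106 2809
NEG      -> -53 -106 -2809
DIV      -> -53 0
POP      -> -53
DUP      -> -53 -53
OVER     -> -53 -53 -53
MUL      -> -53 2809
SWAP     -> 2809 -53
PUSH -43 -> 2809 -53 -43
ROT      -> -53 -43 2809
ROT      -> -43 2809 -53
SWAP     -> -43 -53 2809
PUSH 9   -> -43 -53 2809 9

4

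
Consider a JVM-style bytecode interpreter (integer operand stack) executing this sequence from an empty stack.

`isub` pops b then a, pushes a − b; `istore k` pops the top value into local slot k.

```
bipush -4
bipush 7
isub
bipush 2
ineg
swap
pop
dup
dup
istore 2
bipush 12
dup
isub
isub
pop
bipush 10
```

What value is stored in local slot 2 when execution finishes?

bipush -4 → -4
bipush 7  → -4 7
isub      → -11
bipush 2  → -11 2
ineg      → -11 -2
swap      → -2 -11
pop       → -2
dup       → -2 -2
dup       → -2 -2 -2
istore 2  → -2 -2
bipush 12 → -2 -2 12
dup       → -2 -2 12 12
isub      → -2 -2 0
isub      → -2 -2
pop       → -2
bipush 10 → -2 10

-2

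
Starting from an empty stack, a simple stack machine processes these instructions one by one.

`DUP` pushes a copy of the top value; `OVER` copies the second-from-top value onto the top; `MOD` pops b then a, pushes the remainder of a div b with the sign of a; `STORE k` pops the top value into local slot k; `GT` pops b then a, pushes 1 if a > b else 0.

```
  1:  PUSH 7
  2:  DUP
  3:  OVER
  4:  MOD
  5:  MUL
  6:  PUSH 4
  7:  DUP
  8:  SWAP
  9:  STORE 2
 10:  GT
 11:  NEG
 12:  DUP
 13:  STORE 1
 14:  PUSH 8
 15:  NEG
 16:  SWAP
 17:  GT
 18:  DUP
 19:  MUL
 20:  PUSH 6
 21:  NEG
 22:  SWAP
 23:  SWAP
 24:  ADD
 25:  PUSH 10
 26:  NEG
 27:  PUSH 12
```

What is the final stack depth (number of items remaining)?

3

PUSH 7  -> 7
DUP     -> 7 7
OVER    -> 7 7 7
MOD     -> 7 0
MUL     -> 0
PUSH 4  -> 0 4
DUP     -> 0 4 4
SWAP    -> 0 4 4
STORE 2 -> 0 4
GT      -> 0
NEG     -> 0
DUP     -> 0 0
STORE 1 -> 0
PUSH 8  -> 0 8
NEG     -> 0 -8
SWAP    -> -8 0
GT      -> 0
DUP     -> 0 0
MUL     -> 0
PUSH 6  -> 0 6
NEG     -> 0 -6
SWAP    -> -6 0
SWAP    -> 0 -6
ADD     -> -6
PUSH 10 -> -6 10
NEG     -> -6 -10
PUSH 12 -> -6 -10 12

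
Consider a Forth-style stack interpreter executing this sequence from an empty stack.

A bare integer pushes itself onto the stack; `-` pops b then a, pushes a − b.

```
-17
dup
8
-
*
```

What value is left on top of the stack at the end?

425

-17 : [-17]
dup : [-17, -17]
8   : [-17, -17, 8]
-   : [-17, -25]
*   : [425]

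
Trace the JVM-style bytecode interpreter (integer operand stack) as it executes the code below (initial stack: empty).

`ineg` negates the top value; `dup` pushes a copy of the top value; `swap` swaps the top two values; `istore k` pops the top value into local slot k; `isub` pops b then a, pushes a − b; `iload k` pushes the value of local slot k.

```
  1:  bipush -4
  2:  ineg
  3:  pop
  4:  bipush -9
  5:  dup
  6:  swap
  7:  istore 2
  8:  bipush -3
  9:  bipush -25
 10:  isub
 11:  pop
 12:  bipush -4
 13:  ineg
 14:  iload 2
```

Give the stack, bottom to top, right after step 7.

[-9]

bipush -4 → -4
ineg      → 4
pop       → (empty)
bipush -9 → -9
dup       → -9 -9
swap      → -9 -9
istore 2  → -9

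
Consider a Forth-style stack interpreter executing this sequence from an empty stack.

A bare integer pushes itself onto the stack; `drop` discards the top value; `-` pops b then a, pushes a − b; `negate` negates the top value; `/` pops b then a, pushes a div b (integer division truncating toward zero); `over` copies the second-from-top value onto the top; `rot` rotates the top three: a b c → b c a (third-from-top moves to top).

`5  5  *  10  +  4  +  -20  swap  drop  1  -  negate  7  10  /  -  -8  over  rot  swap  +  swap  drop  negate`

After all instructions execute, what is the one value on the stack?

5      : [5]
5      : [5, 5]
*      : [25]
10     : [25, 10]
+      : [35]
4      : [35, 4]
+      : [39]
-20    : [39, -20]
swap   : [-20, 39]
drop   : [-20]
1      : [-20, 1]
-      : [-21]
negate : [21]
7      : [21, 7]
10     : [21, 7, 10]
/      : [21, 0]
-      : [21]
-8     : [21, -8]
over   : [21, -8, 21]
rot    : [-8, 21, 21]
swap   : [-8, 21, 21]
+      : [-8, 42]
swap   : [42, -8]
drop   : [42]
negate : [-42]

-42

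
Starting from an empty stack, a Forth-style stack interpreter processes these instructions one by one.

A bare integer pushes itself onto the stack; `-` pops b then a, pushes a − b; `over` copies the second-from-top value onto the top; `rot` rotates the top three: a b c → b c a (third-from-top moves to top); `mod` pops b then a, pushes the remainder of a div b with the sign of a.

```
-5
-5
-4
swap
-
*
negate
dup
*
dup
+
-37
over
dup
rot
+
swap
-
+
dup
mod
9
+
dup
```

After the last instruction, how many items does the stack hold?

-5     : [-5]
-5     : [-5, -5]
-4     : [-5, -5, -4]
swap   : [-5, -4, -5]
-      : [-5, 1]
*      : [-5]
negate : [5]
dup    : [5, 5]
*      : [25]
dup    : [25, 25]
+      : [50]
-37    : [50, -37]
over   : [50, -37, 50]
dup    : [50, -37, 50, 50]
rot    : [50, 50, 50, -37]
+      : [50, 50, 13]
swap   : [50, 13, 50]
-      : [50, -37]
+      : [13]
dup    : [13, 13]
mod    : [0]
9      : [0, 9]
+      : [9]
dup    : [9, 9]

2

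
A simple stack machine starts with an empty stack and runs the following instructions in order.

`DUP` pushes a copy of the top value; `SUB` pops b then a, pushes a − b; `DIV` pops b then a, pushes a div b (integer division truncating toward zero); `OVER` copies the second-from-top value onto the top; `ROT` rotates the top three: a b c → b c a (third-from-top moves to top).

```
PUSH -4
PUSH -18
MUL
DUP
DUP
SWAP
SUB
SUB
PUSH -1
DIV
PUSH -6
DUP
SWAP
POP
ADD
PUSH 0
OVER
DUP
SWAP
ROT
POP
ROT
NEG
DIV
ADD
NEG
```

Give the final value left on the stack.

79

PUSH -4  : [-4]
PUSH -18 : [-4, -18]
MUL      : [72]
DUP      : [72, 72]
DUP      : [72, 72, 72]
SWAP     : [72, 72, 72]
SUB      : [72, 0]
SUB      : [72]
PUSH -1  : [72, -1]
DIV      : [-72]
PUSH -6  : [-72, -6]
DUP      : [-72, -6, -6]
SWAP     : [-72, -6, -6]
POP      : [-72, -6]
ADD      : [-78]
PUSH 0   : [-78, 0]
OVER     : [-78, 0, -78]
DUP      : [-78, 0, -78, -78]
SWAP     : [-78, 0, -78, -78]
ROT      : [-78, -78, -78, 0]
POP      : [-78, -78, -78]
ROT      : [-78, -78, -78]
NEG      : [-78, -78, 78]
DIV      : [-78, -1]
ADD      : [-79]
NEG      : [79]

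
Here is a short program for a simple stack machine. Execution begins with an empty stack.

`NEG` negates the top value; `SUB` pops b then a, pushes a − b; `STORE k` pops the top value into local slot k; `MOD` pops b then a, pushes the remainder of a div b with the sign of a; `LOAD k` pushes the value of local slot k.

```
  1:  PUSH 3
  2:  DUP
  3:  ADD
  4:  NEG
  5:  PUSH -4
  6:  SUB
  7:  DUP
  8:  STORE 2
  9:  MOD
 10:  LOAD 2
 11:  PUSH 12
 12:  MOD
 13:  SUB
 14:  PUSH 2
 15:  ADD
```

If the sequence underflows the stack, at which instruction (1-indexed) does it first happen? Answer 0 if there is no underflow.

9

PUSH 3   [3]
DUP      [3, 3]
ADD      [6]
NEG      [-6]
PUSH -4  [-6, -4]
SUB      [-2]
DUP      [-2, -2]
STORE 2  [-2]
MOD  — needs 2 operands, stack has 1 → underflow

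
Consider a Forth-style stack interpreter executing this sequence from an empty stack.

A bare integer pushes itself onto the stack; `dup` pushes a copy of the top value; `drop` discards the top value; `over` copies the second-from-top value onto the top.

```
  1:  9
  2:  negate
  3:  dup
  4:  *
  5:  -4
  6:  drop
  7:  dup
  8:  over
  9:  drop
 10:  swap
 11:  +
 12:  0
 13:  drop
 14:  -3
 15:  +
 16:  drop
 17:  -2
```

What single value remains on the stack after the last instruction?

-2

9      -> [9]
negate -> [-9]
dup    -> [-9, -9]
*      -> [81]
-4     -> [81, -4]
drop   -> [81]
dup    -> [81, 81]
over   -> [81, 81, 81]
drop   -> [81, 81]
swap   -> [81, 81]
+      -> [162]
0      -> [162, 0]
drop   -> [162]
-3     -> [162, -3]
+      -> [159]
drop   -> []
-2     -> [-2]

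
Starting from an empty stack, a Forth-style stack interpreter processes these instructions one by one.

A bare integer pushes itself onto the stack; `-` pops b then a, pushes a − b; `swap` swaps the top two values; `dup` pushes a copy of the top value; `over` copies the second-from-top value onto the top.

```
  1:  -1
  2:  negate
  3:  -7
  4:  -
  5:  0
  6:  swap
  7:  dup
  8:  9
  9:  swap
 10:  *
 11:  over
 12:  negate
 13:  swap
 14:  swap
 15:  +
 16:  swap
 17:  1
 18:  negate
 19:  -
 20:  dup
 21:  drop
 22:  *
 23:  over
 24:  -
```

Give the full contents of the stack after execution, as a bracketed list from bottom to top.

-1     -> -1
negate -> 1
-7     -> 1 -7
-      -> 8
0      -> 8 0
swap   -> 0 8
dup    -> 0 8 8
9      -> 0 8 8 9
swap   -> 0 8 9 8
*      -> 0 8 72
over   -> 0 8 72 8
negate -> 0 8 72 -8
swap   -> 0 8 -8 72
swap   -> 0 8 72 -8
+      -> 0 8 64
swap   -> 0 64 8
1      -> 0 64 8 1
negate -> 0 64 8 -1
-      -> 0 64 9
dup    -> 0 64 9 9
drop   -> 0 64 9
*      -> 0 576
over   -> 0 576 0
-      -> 0 576

[0, 576]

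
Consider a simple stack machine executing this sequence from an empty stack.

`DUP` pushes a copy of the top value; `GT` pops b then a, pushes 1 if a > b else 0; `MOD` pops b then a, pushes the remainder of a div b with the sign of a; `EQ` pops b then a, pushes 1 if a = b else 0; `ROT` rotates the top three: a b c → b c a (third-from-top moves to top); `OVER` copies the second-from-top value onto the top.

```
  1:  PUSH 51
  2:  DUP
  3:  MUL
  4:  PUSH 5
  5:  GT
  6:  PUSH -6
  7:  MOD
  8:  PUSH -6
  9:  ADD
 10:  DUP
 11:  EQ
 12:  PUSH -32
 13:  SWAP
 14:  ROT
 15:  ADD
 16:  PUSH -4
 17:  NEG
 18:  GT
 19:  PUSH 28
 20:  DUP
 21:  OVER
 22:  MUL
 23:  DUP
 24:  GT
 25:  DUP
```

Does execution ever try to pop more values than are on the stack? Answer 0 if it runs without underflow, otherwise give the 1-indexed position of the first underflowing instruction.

PUSH 51   [51]
DUP       [51, 51]
MUL       [2601]
PUSH 5    [2601, 5]
GT        [1]
PUSH -6   [1, -6]
MOD       [1]
PUSH -6   [1, -6]
ADD       [-5]
DUP       [-5, -5]
EQ        [1]
PUSH -32  [1, -32]
SWAP      [-32, 1]
ROT  — needs 3 operands, stack has 2 → underflow

14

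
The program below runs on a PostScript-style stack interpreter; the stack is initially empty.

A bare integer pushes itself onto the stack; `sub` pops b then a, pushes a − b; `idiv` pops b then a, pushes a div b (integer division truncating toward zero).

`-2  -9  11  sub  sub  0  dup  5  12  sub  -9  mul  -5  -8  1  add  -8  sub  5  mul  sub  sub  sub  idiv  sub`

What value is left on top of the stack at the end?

-2   -> [-2]
-9   -> [-2, -9]
11   -> [-2, -9, 11]
sub  -> [-2, -20]
sub  -> [18]
0    -> [18, 0]
dup  -> [18, 0, 0]
5    -> [18, 0, 0, 5]
12   -> [18, 0, 0, 5, 12]
sub  -> [18, 0, 0, -7]
-9   -> [18, 0, 0, -7, -9]
mul  -> [18, 0, 0, 63]
-5   -> [18, 0, 0, 63, -5]
-8   -> [18, 0, 0, 63, -5, -8]
1    -> [18, 0, 0, 63, -5, -8, 1]
add  -> [18, 0, 0, 63, -5, -7]
-8   -> [18, 0, 0, 63, -5, -7, -8]
sub  -> [18, 0, 0, 63, -5, 1]
5    -> [18, 0, 0, 63, -5, 1, 5]
mul  -> [18, 0, 0, 63, -5, 5]
sub  -> [18, 0, 0, 63, -10]
sub  -> [18, 0, 0, 73]
sub  -> [18, 0, -73]
idiv -> [18, 0]
sub  -> [18]

18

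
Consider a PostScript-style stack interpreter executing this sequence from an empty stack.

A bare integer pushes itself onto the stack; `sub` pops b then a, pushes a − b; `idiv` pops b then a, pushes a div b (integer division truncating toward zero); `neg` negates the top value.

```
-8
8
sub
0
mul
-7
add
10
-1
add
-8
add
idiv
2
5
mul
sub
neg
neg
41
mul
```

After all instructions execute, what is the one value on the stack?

-8    -8
8     -8 8
sub   -16
0     -16 0
mul   0
-7    0 -7
add   -7
10    -7 10
-1    -7 10 -1
add   -7 9
-8    -7 9 -8
add   -7 1
idiv  -7
2     -7 2
5     -7 2 5
mul   -7 10
sub   -17
neg   17
neg   -17
41    -17 41
mul   -697

-697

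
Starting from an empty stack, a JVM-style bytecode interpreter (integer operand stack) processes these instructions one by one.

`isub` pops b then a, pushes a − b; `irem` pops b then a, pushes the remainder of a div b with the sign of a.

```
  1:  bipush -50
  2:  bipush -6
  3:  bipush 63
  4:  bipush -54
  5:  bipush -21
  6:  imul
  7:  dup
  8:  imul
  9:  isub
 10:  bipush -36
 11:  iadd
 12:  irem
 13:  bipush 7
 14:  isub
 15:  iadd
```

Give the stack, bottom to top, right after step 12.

[-50, -6]

bipush -50 -> [-50]
bipush -6  -> [-50, -6]
bipush 63  -> [-50, -6, 63]
bipush -54 -> [-50, -6, 63, -54]
bipush -21 -> [-50, -6, 63, -54, -21]
imul       -> [-50, -6, 63, 1134]
dup        -> [-50, -6, 63, 1134, 1134]
imul       -> [-50, -6, 63, 1285956]
isub       -> [-50, -6, -1285893]
bipush -36 -> [-50, -6, -1285893, -36]
iadd       -> [-50, -6, -1285929]
irem       -> [-50, -6]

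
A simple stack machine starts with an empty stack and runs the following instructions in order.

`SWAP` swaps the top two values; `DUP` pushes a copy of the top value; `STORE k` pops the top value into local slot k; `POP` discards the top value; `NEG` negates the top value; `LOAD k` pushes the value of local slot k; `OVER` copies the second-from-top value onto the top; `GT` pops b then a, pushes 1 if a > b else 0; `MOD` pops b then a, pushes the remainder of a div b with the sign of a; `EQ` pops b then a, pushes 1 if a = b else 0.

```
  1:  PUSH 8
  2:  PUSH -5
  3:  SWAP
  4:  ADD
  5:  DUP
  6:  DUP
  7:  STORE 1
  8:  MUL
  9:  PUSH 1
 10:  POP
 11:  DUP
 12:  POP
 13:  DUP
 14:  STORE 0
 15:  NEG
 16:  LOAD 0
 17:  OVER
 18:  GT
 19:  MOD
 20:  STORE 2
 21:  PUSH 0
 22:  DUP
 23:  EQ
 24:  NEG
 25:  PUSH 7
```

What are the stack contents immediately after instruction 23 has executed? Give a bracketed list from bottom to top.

PUSH 8   8
PUSH -5  8 -5
SWAP     -5 8
ADD      3
DUP      3 3
DUP      3 3 3
STORE 1  3 3
MUL      9
PUSH 1   9 1
POP      9
DUP      9 9
POP      9
DUP      9 9
STORE 0  9
NEG      -9
LOAD 0   -9 9
OVER     -9 9 -9
GT       -9 1
MOD      0
STORE 2  (empty)
PUSH 0   0
DUP      0 0
EQ       1

[1]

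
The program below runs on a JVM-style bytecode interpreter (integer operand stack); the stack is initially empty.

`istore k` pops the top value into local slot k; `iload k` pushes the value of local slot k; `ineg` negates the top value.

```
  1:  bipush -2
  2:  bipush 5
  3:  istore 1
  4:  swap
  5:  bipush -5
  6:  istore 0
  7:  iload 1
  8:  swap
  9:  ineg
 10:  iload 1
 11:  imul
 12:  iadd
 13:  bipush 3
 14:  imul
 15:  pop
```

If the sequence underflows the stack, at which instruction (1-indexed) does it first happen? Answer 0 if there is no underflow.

4

bipush -2 : -2
bipush 5  : -2 5
istore 1  : -2
swap  — needs 2 operands, stack has 1 → underflow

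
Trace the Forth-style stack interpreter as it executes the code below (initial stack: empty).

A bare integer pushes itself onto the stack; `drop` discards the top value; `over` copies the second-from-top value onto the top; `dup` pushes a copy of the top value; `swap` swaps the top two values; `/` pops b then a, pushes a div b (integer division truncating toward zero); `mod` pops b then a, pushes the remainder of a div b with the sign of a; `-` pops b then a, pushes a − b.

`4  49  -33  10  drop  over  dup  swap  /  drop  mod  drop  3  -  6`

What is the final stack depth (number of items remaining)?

4    → 4
49   → 4 49
-33  → 4 49 -33
10   → 4 49 -33 10
drop → 4 49 -33
over → 4 49 -33 49
dup  → 4 49 -33 49 49
swap → 4 49 -33 49 49
/    → 4 49 -33 1
drop → 4 49 -33
mod  → 4 16
drop → 4
3    → 4 3
-    → 1
6    → 1 6

2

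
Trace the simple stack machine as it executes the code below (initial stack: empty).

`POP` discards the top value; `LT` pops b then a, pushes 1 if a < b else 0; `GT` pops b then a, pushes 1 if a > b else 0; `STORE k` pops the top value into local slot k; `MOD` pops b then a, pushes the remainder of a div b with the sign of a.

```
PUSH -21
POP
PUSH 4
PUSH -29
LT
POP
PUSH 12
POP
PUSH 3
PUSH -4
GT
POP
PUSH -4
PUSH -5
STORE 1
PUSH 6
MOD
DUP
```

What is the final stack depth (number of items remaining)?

2

PUSH -21 : [-21]
POP      : []
PUSH 4   : [4]
PUSH -29 : [4, -29]
LT       : [0]
POP      : []
PUSH 12  : [12]
POP      : []
PUSH 3   : [3]
PUSH -4  : [3, -4]
GT       : [1]
POP      : []
PUSH -4  : [-4]
PUSH -5  : [-4, -5]
STORE 1  : [-4]
PUSH 6   : [-4, 6]
MOD      : [-4]
DUP      : [-4, -4]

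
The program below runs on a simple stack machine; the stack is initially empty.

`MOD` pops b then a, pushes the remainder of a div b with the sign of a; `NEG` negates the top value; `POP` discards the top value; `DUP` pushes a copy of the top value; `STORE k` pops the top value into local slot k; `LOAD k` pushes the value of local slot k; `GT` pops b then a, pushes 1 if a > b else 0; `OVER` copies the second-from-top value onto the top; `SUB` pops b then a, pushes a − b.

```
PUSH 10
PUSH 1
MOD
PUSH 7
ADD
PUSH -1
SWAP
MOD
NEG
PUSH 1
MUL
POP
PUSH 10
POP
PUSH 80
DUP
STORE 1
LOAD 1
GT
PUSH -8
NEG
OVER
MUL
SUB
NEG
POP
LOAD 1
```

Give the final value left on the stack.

PUSH 10  [10]
PUSH 1   [10, 1]
MOD      [0]
PUSH 7   [0, 7]
ADD      [7]
PUSH -1  [7, -1]
SWAP     [-1, 7]
MOD      [-1]
NEG      [1]
PUSH 1   [1, 1]
MUL      [1]
POP      []
PUSH 10  [10]
POP      []
PUSH 80  [80]
DUP      [80, 80]
STORE 1  [80]
LOAD 1   [80, 80]
GT       [0]
PUSH -8  [0, -8]
NEG      [0, 8]
OVER     [0, 8, 0]
MUL      [0, 0]
SUB      [0]
NEG      [0]
POP      []
LOAD 1   [80]

80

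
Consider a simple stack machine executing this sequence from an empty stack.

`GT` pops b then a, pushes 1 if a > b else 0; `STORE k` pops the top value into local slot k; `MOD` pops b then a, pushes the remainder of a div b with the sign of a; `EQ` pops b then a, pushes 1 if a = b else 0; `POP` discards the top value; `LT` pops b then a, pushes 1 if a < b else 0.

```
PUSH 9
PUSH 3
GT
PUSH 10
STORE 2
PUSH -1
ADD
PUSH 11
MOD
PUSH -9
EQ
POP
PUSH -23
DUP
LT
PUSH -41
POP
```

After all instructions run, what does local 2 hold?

PUSH 9   → [9]
PUSH 3   → [9, 3]
GT       → [1]
PUSH 10  → [1, 10]
STORE 2  → [1]
PUSH -1  → [1, -1]
ADD      → [0]
PUSH 11  → [0, 11]
MOD      → [0]
PUSH -9  → [0, -9]
EQ       → [0]
POP      → []
PUSH -23 → [-23]
DUP      → [-23, -23]
LT       → [0]
PUSH -41 → [0, -41]
POP      → [0]

10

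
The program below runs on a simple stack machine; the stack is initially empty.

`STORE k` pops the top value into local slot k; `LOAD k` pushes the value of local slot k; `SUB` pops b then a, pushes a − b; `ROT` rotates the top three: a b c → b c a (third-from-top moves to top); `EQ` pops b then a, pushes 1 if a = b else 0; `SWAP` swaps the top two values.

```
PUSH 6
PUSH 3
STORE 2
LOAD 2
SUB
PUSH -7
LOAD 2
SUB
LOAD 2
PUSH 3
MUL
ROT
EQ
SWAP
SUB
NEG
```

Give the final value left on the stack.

PUSH 6   6
PUSH 3   6 3
STORE 2  6
LOAD 2   6 3
SUB      3
PUSH -7  3 -7
LOAD 2   3 -7 3
SUB      3 -10
LOAD 2   3 -10 3
PUSH 3   3 -10 3 3
MUL      3 -10 9
ROT      -10 9 3
EQ       -10 0
SWAP     0 -10
SUB      10
NEG      -10

-10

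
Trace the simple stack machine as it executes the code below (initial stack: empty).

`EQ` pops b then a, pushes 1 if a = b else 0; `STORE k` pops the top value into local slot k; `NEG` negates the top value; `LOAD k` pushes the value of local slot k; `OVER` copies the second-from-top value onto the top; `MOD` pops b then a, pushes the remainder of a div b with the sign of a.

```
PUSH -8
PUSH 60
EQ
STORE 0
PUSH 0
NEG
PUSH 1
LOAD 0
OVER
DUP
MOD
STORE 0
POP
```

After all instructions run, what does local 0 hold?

PUSH -8  -8
PUSH 60  -8 60
EQ       0
STORE 0  (empty)
PUSH 0   0
NEG      0
PUSH 1   0 1
LOAD 0   0 1 0
OVER     0 1 0 1
DUP      0 1 0 1 1
MOD      0 1 0 0
STORE 0  0 1 0
POP      0 1

0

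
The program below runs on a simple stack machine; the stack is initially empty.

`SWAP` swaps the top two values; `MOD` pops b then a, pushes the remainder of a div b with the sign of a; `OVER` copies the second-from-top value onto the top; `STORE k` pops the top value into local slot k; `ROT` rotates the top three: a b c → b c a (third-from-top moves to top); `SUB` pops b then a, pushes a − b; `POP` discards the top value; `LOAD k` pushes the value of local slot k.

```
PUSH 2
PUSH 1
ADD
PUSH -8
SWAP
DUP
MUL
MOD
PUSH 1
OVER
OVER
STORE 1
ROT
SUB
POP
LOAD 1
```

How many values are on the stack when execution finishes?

2

PUSH 2  : 2
PUSH 1  : 2 1
ADD     : 3
PUSH -8 : 3 -8
SWAP    : -8 3
DUP     : -8 3 3
MUL     : -8 9
MOD     : -8
PUSH 1  : -8 1
OVER    : -8 1 -8
OVER    : -8 1 -8 1
STORE 1 : -8 1 -8
ROT     : 1 -8 -8
SUB     : 1 0
POP     : 1
LOAD 1  : 1 1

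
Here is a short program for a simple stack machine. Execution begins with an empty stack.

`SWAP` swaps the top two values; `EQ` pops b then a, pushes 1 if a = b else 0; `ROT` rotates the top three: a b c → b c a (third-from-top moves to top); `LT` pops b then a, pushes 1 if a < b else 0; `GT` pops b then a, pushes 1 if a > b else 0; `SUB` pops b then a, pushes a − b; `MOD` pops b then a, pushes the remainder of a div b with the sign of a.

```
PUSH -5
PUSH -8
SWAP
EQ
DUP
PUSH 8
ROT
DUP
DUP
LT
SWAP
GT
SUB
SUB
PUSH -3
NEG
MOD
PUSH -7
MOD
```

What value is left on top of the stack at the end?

PUSH -5  -5
PUSH -8  -5 -8
SWAP     -8 -5
EQ       0
DUP      0 0
PUSH 8   0 0 8
ROT      0 8 0
DUP      0 8 0 0
DUP      0 8 0 0 0
LT       0 8 0 0
SWAP     0 8 0 0
GT       0 8 0
SUB      0 8
SUB      -8
PUSH -3  -8 -3
NEG      -8 3
MOD      -2
PUSH -7  -2 -7
MOD      -2

-2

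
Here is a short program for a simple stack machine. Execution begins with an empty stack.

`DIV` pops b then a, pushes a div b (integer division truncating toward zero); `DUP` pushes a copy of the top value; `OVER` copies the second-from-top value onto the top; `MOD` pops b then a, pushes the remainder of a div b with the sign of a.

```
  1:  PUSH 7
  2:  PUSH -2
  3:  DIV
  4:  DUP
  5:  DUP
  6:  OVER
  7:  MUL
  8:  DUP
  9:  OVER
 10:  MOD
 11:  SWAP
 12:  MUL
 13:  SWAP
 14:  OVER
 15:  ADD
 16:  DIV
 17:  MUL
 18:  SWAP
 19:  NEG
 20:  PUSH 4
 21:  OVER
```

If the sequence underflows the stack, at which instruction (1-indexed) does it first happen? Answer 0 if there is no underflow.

18

PUSH 7   7
PUSH -2  7 -2
DIV      -3
DUP      -3 -3
DUP      -3 -3 -3
OVER     -3 -3 -3 -3
MUL      -3 -3 9
DUP      -3 -3 9 9
OVER     -3 -3 9 9 9
MOD      -3 -3 9 0
SWAP     -3 -3 0 9
MUL      -3 -3 0
SWAP     -3 0 -3
OVER     -3 0 -3 0
ADD      -3 0 -3
DIV      -3 0
MUL      0
SWAP  — needs 2 operands, stack has 1 → underflow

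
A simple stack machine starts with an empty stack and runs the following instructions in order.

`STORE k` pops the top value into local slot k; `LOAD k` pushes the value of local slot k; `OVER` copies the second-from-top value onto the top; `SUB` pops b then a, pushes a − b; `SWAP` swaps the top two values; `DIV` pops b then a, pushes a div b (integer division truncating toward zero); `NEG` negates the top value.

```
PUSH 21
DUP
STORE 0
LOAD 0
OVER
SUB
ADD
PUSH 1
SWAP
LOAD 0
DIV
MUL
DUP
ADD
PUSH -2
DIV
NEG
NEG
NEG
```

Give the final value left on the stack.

1

PUSH 21 -> [21]
DUP     -> [21, 21]
STORE 0 -> [21]
LOAD 0  -> [21, 21]
OVER    -> [21, 21, 21]
SUB     -> [21, 0]
ADD     -> [21]
PUSH 1  -> [21, 1]
SWAP    -> [1, 21]
LOAD 0  -> [1, 21, 21]
DIV     -> [1, 1]
MUL     -> [1]
DUP     -> [1, 1]
ADD     -> [2]
PUSH -2 -> [2, -2]
DIV     -> [-1]
NEG     -> [1]
NEG     -> [-1]
NEG     -> [1]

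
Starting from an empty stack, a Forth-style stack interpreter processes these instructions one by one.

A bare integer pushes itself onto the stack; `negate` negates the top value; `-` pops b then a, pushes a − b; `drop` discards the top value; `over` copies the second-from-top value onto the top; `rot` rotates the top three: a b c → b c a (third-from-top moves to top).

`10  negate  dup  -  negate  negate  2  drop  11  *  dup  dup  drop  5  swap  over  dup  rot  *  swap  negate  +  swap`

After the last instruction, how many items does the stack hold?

3

10     : [10]
negate : [-10]
dup    : [-10, -10]
-      : [0]
negate : [0]
negate : [0]
2      : [0, 2]
drop   : [0]
11     : [0, 11]
*      : [0]
dup    : [0, 0]
dup    : [0, 0, 0]
drop   : [0, 0]
5      : [0, 0, 5]
swap   : [0, 5, 0]
over   : [0, 5, 0, 5]
dup    : [0, 5, 0, 5, 5]
rot    : [0, 5, 5, 5, 0]
*      : [0, 5, 5, 0]
swap   : [0, 5, 0, 5]
negate : [0, 5, 0, -5]
+      : [0, 5, -5]
swap   : [0, -5, 5]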